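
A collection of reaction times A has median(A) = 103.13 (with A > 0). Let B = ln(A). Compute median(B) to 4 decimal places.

ln(A) is monotone on this domain, so median(B) = ln(103.13) ≈ 4.636.

median(B) = 4.636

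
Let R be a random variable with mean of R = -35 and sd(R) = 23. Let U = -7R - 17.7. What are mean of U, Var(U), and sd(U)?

U = -7R - 17.7 is linear with a = -7, b = -17.7.
mean of U = a·mean of R + b = (-7)·(-35) + (-17.7) = 227.3.
Var(R) = 23² = 529.
Var(U) = a²·Var(R) = (-7)²·529 = 25921 (the additive constant -17.7 does not affect variance).
sd(U) = |a|·sd(R) = |-7|·23 = 161.

mean of U = 227.3, Var(U) = 25921, sd(U) = 161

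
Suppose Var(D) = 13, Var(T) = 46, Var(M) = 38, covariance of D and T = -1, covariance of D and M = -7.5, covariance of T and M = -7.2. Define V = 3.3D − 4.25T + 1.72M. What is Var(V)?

Var(V) = 1133.0382

Var(V) = a²·Var(D) + b²·Var(T) + c²·Var(M) + 2ab·covariance of D and T + 2ac·covariance of D and M + 2bc·covariance of T and M, with a = 3.3, b = -4.25, c = 1.72.
= 141.57 + 830.875 + 112.4192 + 28.05 + (-85.14) + 105.264
= 1133.0382.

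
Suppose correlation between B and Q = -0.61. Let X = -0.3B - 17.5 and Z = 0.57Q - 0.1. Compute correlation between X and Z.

correlation between X and Z = 0.61

Linear rescalings preserve |correlation|; the slopes -0.3 and 0.57 have opposite signs, so the correlation flips sign: correlation between X and Z = −correlation between B and Q = 0.61.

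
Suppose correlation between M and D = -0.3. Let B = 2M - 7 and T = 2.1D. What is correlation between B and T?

Linear rescalings preserve correlation up to sign; here the slopes 2 and 2.1 have the same sign, so correlation between B and T = correlation between M and D = -0.3.

correlation between B and T = -0.3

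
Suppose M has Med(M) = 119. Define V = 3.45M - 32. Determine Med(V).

A linear map preserves order up to sign, so Med(V) = a·Med(M) + b = 3.45·119 + (-32) = 378.55.

Med(V) = 378.55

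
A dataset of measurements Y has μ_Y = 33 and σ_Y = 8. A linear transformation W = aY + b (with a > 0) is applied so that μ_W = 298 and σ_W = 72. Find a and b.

a = 9, b = 1

σ_W = a·σ_Y (a > 0), so a = 72/8 = 9.
μ_W = a·μ_Y + b, so b = 298 − 9·33 = 1.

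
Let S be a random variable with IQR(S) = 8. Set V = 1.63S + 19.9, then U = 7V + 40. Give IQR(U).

IQR(V) = |1.63|·8 = 13.04.
IQR(U) = |7|·13.04 = 91.28.

IQR(U) = 91.28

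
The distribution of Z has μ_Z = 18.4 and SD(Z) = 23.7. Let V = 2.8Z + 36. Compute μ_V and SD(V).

V = 2.8Z + 36 is linear with a = 2.8, b = 36.
μ_V = a·μ_Z + b = 2.8·18.4 + 36 = 87.52.
SD(V) = |a|·SD(Z) = |2.8|·23.7 = 66.36.

μ_V = 87.52, SD(V) = 66.36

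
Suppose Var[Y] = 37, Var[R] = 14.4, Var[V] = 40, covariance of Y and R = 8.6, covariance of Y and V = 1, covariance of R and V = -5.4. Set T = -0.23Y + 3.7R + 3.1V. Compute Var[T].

Var[T] = a²·Var[Y] + b²·Var[R] + c²·Var[V] + 2ab·covariance of Y and R + 2ac·covariance of Y and V + 2bc·covariance of R and V, with a = -0.23, b = 3.7, c = 3.1.
= 1.9573 + 197.136 + 384.4 + (-14.6372) + (-1.426) + (-123.876)
= 443.5541.

Var[T] = 443.5541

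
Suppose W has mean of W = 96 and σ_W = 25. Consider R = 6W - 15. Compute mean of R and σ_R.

R = 6W - 15 is linear with a = 6, b = -15.
mean of R = a·mean of W + b = 6·96 + (-15) = 561.
σ_R = |a|·σ_W = |6|·25 = 150.

mean of R = 561, σ_R = 150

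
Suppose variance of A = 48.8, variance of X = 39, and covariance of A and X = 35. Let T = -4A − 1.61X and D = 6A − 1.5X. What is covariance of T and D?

covariance of T and D = -1205.115

By bilinearity, covariance of T and D = ac·variance of A + bd·variance of X + (ad+bc)·covariance of A and X, with a=-4, b=-1.61, c=6, d=-1.5.
ac·variance of A = (-4)·6·48.8 = -1171.2
bd·variance of X = (-1.61)·(-1.5)·39 = 94.185
(ad+bc)·covariance of A and X = (-3.66)·35 = -128.1
covariance of T and D = -1171.2 + 94.185 + (-128.1) = -1205.115.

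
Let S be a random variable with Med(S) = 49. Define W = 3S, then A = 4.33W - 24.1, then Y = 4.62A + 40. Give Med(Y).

Med(Y) = 2869.3342

Med(W) = 3·49 = 147.
Med(A) = 4.33·147 + (-24.1) = 612.41.
Med(Y) = 4.62·612.41 + 40 = 2869.3342.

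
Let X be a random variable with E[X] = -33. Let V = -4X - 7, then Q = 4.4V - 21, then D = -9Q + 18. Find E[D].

E[D] = -4743

E[V] = (-4)·(-33) + (-7) = 125.
E[Q] = 4.4·125 + (-21) = 529.
E[D] = (-9)·529 + 18 = -4743.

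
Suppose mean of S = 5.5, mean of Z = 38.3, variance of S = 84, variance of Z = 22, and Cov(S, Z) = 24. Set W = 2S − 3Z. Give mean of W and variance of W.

mean of W = 2·mean of S + (-3)·mean of Z = 2·5.5 + (-3)·38.3 = -103.9.
variance of W = a²·variance of S + b²·variance of Z + 2ab·Cov(S, Z) with a = 2, b = -3.
= 2²·84 + (-3)²·22 + 2·2·(-3)·24
= 336 + 198 + (-288) = 246.

mean of W = -103.9, variance of W = 246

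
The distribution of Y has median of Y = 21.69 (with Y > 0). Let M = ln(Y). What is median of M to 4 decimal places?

median of M = 3.0769

ln(Y) is monotone on this domain, so median of M = ln(21.69) ≈ 3.0769.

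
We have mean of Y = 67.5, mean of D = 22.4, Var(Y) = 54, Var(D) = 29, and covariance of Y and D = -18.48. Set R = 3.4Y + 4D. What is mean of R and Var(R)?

mean of R = 3.4·mean of Y + 4·mean of D = 3.4·67.5 + 4·22.4 = 319.1.
Var(R) = a²·Var(Y) + b²·Var(D) + 2ab·covariance of Y and D with a = 3.4, b = 4.
= 3.4²·54 + 4²·29 + 2·3.4·4·(-18.48)
= 624.24 + 464 + (-502.656) = 585.584.

mean of R = 319.1, Var(R) = 585.584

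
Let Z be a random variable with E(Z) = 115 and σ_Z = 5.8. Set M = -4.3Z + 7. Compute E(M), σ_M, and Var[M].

E(M) = -487.5, σ_M = 24.94, Var[M] = 622.0036

M = -4.3Z + 7 is linear with a = -4.3, b = 7.
E(M) = a·E(Z) + b = (-4.3)·115 + 7 = -487.5.
σ_M = |a|·σ_Z = |-4.3|·5.8 = 24.94.
Var[Z] = 5.8² = 33.64.
Var[M] = a²·Var[Z] = (-4.3)²·33.64 = 622.0036 (the additive constant 7 does not affect variance).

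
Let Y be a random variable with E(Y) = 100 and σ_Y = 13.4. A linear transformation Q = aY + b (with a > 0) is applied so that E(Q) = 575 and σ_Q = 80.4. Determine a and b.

σ_Q = a·σ_Y (a > 0), so a = 80.4/13.4 = 6.
E(Q) = a·E(Y) + b, so b = 575 − 6·100 = -25.

a = 6, b = -25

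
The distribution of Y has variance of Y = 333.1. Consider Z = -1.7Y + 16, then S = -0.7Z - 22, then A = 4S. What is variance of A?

variance of Z = (-1.7)²·333.1 = 962.659.
variance of S = (-0.7)²·962.659 = 471.70291.
variance of A = 4²·471.70291 = 7547.24656.

variance of A = 7547.24656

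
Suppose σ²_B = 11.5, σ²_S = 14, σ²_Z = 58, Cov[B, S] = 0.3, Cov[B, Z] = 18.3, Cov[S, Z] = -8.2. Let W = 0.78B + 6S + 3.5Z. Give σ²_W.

σ²_W = 979.8226

σ²_W = a²·σ²_B + b²·σ²_S + c²·σ²_Z + 2ab·Cov[B, S] + 2ac·Cov[B, Z] + 2bc·Cov[S, Z], with a = 0.78, b = 6, c = 3.5.
= 6.9966 + 504 + 710.5 + 2.808 + 99.918 + (-344.4)
= 979.8226.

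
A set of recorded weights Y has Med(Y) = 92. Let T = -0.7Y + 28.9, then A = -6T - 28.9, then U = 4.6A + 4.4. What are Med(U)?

Med(U) = 851.26

Med(T) = (-0.7)·92 + 28.9 = -35.5.
Med(A) = (-6)·(-35.5) + (-28.9) = 184.1.
Med(U) = 4.6·184.1 + 4.4 = 851.26.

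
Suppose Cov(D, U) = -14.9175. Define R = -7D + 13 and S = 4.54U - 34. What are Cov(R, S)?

Cov(R, S) = a·c·Cov(D, U) = (-7)·4.54·(-14.9175) = 474.07815. Additive constants drop out.

Cov(R, S) = 474.07815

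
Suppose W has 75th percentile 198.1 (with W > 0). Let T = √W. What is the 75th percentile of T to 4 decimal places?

√W is increasing, so P_{75}(T) = g(P_{75}(W)) ≈ 14.0748.

75th percentile of T = 14.0748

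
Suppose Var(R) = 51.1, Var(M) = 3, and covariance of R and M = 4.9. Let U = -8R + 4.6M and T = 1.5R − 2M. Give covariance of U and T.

By bilinearity, covariance of U and T = ac·Var(R) + bd·Var(M) + (ad+bc)·covariance of R and M, with a=-8, b=4.6, c=1.5, d=-2.
ac·Var(R) = (-8)·1.5·51.1 = -613.2
bd·Var(M) = 4.6·(-2)·3 = -27.6
(ad+bc)·covariance of R and M = (22.9)·4.9 = 112.21
covariance of U and T = -613.2 + (-27.6) + 112.21 = -528.59.

covariance of U and T = -528.59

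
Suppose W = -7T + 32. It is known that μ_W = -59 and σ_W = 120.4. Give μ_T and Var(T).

μ_T = 13, Var(T) = 295.84

From W = -7T + 32: μ_W = a·μ_T + b, so μ_T = (μ_W − b)/a = (-59 − 32)/(-7) = 13.
Var(W) = 120.4² = 14496.16.
Var(W) = a²·Var(T), so Var(T) = 14496.16/(-7)² = 295.84.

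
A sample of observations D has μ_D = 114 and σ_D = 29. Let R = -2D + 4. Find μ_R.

μ_R = -224

R = -2D + 4 is linear with a = -2, b = 4.
μ_R = a·μ_D + b = (-2)·114 + 4 = -224.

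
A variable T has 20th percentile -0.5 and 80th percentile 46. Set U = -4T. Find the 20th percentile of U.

20th percentile of U = -184

Since a = -4 < 0 the transformation is decreasing, reversing order: the 20th percentile of U corresponds to the 80th percentile of T.
So P_{20}(U) = a·P_{80}(T) + b = (-4)·46 = -184.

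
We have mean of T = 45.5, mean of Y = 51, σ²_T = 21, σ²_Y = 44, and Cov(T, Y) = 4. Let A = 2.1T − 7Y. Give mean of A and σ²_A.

mean of A = -261.45, σ²_A = 2131.01

mean of A = 2.1·mean of T + (-7)·mean of Y = 2.1·45.5 + (-7)·51 = -261.45.
σ²_A = a²·σ²_T + b²·σ²_Y + 2ab·Cov(T, Y) with a = 2.1, b = -7.
= 2.1²·21 + (-7)²·44 + 2·2.1·(-7)·4
= 92.61 + 2156 + (-117.6) = 2131.01.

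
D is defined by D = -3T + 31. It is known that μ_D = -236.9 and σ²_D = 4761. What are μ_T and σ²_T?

μ_T = 89.3, σ²_T = 529

From D = -3T + 31: μ_D = a·μ_T + b, so μ_T = (μ_D − b)/a = (-236.9 − 31)/(-3) = 89.3.
σ²_D = a²·σ²_T, so σ²_T = 4761/(-3)² = 529.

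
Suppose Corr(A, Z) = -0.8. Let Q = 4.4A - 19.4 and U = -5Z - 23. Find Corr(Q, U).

Corr(Q, U) = 0.8

Linear rescalings preserve |correlation|; the slopes 4.4 and -5 have opposite signs, so the correlation flips sign: Corr(Q, U) = −Corr(A, Z) = 0.8.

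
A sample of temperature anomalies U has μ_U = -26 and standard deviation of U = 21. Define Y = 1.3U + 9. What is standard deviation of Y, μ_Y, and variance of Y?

standard deviation of Y = 27.3, μ_Y = -24.8, variance of Y = 745.29

Y = 1.3U + 9 is linear with a = 1.3, b = 9.
standard deviation of Y = |a|·standard deviation of U = |1.3|·21 = 27.3.
μ_Y = a·μ_U + b = 1.3·(-26) + 9 = -24.8.
variance of U = 21² = 441.
variance of Y = a²·variance of U = 1.3²·441 = 745.29 (the additive constant 9 does not affect variance).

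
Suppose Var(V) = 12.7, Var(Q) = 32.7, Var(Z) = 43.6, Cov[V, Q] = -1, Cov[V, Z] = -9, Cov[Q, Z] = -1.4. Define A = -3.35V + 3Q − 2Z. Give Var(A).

Var(A) = a²·Var(V) + b²·Var(Q) + c²·Var(Z) + 2ab·Cov[V, Q] + 2ac·Cov[V, Z] + 2bc·Cov[Q, Z], with a = -3.35, b = 3, c = -2.
= 142.52575 + 294.3 + 174.4 + 20.1 + (-120.6) + 16.8
= 527.52575.

Var(A) = 527.52575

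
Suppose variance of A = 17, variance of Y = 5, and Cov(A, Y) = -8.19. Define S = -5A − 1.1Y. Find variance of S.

variance of S = 340.96

variance of S = a²·variance of A + b²·variance of Y + 2ab·Cov(A, Y) with a = -5, b = -1.1.
= (-5)²·17 + (-1.1)²·5 + 2·(-5)·(-1.1)·(-8.19)
= 425 + 6.05 + (-90.09) = 340.96.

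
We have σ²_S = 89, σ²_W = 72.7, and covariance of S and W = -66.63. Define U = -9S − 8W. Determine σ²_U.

σ²_U = 2267.08

σ²_U = a²·σ²_S + b²·σ²_W + 2ab·covariance of S and W with a = -9, b = -8.
= (-9)²·89 + (-8)²·72.7 + 2·(-9)·(-8)·(-66.63)
= 7209 + 4652.8 + (-9594.72) = 2267.08.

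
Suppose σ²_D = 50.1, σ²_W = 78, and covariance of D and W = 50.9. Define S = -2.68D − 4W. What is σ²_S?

σ²_S = a²·σ²_D + b²·σ²_W + 2ab·covariance of D and W with a = -2.68, b = -4.
= (-2.68)²·50.1 + (-4)²·78 + 2·(-2.68)·(-4)·50.9
= 359.83824 + 1248 + 1091.296 = 2699.13424.

σ²_S = 2699.13424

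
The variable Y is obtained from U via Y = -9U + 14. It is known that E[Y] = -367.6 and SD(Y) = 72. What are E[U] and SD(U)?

From Y = -9U + 14: E[Y] = a·E[U] + b, so E[U] = (E[Y] − b)/a = (-367.6 − 14)/(-9) = 42.4.
SD(Y) = |a|·SD(U), so SD(U) = 72/|-9| = 8.

E[U] = 42.4, SD(U) = 8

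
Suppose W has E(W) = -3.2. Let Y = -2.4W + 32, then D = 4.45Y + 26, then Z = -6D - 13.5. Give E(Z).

E(Y) = (-2.4)·(-3.2) + 32 = 39.68.
E(D) = 4.45·39.68 + 26 = 202.576.
E(Z) = (-6)·202.576 + (-13.5) = -1228.956.

E(Z) = -1228.956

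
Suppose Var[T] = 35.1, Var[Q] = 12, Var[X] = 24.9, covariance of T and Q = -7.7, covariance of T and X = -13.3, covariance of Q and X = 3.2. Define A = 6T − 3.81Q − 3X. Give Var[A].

Var[A] = 2565.8892

Var[A] = a²·Var[T] + b²·Var[Q] + c²·Var[X] + 2ab·covariance of T and Q + 2ac·covariance of T and X + 2bc·covariance of Q and X, with a = 6, b = -3.81, c = -3.
= 1263.6 + 174.1932 + 224.1 + 352.044 + 478.8 + 73.152
= 2565.8892.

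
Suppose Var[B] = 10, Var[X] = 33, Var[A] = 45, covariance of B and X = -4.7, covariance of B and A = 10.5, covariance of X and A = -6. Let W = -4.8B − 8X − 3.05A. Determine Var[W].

Var[W] = 2414.6925

Var[W] = a²·Var[B] + b²·Var[X] + c²·Var[A] + 2ab·covariance of B and X + 2ac·covariance of B and A + 2bc·covariance of X and A, with a = -4.8, b = -8, c = -3.05.
= 230.4 + 2112 + 418.6125 + (-360.96) + 307.44 + (-292.8)
= 2414.6925.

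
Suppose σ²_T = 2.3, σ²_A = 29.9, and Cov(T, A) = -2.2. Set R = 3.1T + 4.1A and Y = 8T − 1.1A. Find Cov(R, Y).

Cov(R, Y) = -142.467

By bilinearity, Cov(R, Y) = ac·σ²_T + bd·σ²_A + (ad+bc)·Cov(T, A), with a=3.1, b=4.1, c=8, d=-1.1.
ac·σ²_T = 3.1·8·2.3 = 57.04
bd·σ²_A = 4.1·(-1.1)·29.9 = -134.849
(ad+bc)·Cov(T, A) = (29.39)·(-2.2) = -64.658
Cov(R, Y) = 57.04 + (-134.849) + (-64.658) = -142.467.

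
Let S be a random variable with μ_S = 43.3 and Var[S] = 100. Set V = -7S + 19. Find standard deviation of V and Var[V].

standard deviation of V = 70, Var[V] = 4900

V = -7S + 19 is linear with a = -7, b = 19.
standard deviation of S = √100 = 10.
standard deviation of V = |a|·standard deviation of S = |-7|·10 = 70.
Var[V] = a²·Var[S] = (-7)²·100 = 4900 (the additive constant 19 does not affect variance).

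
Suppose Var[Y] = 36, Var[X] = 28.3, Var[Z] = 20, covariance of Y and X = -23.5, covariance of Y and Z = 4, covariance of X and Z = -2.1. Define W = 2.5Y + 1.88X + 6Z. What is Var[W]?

Var[W] = a²·Var[Y] + b²·Var[X] + c²·Var[Z] + 2ab·covariance of Y and X + 2ac·covariance of Y and Z + 2bc·covariance of X and Z, with a = 2.5, b = 1.88, c = 6.
= 225 + 100.02352 + 720 + (-220.9) + 120 + (-47.376)
= 896.74752.

Var[W] = 896.74752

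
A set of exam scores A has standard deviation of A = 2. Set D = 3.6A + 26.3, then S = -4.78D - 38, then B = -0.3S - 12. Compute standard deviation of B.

standard deviation of B = 10.3248

standard deviation of D = |3.6|·2 = 7.2.
standard deviation of S = |-4.78|·7.2 = 34.416.
standard deviation of B = |-0.3|·34.416 = 10.3248.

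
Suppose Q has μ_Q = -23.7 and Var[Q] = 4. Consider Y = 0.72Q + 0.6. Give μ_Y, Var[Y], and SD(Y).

Y = 0.72Q + 0.6 is linear with a = 0.72, b = 0.6.
μ_Y = a·μ_Q + b = 0.72·(-23.7) + 0.6 = -16.464.
Var[Y] = a²·Var[Q] = 0.72²·4 = 2.0736 (the additive constant 0.6 does not affect variance).
SD(Q) = √4 = 2.
SD(Y) = |a|·SD(Q) = |0.72|·2 = 1.44.

μ_Y = -16.464, Var[Y] = 2.0736, SD(Y) = 1.44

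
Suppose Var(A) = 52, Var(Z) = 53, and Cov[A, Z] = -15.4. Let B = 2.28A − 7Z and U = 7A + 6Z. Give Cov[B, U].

By bilinearity, Cov[B, U] = ac·Var(A) + bd·Var(Z) + (ad+bc)·Cov[A, Z], with a=2.28, b=-7, c=7, d=6.
ac·Var(A) = 2.28·7·52 = 829.92
bd·Var(Z) = (-7)·6·53 = -2226
(ad+bc)·Cov[A, Z] = (-35.32)·(-15.4) = 543.928
Cov[B, U] = 829.92 + (-2226) + 543.928 = -852.152.

Cov[B, U] = -852.152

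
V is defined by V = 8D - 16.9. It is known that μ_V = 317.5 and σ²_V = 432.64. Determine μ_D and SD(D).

From V = 8D - 16.9: μ_V = a·μ_D + b, so μ_D = (μ_V − b)/a = (317.5 − (-16.9))/8 = 41.8.
SD(V) = √432.64 = 20.8.
SD(V) = |a|·SD(D), so SD(D) = 20.8/|8| = 2.6.

μ_D = 41.8, SD(D) = 2.6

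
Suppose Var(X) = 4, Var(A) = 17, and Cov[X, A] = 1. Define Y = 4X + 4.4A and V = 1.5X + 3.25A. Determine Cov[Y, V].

Cov[Y, V] = 286.7

By bilinearity, Cov[Y, V] = ac·Var(X) + bd·Var(A) + (ad+bc)·Cov[X, A], with a=4, b=4.4, c=1.5, d=3.25.
ac·Var(X) = 4·1.5·4 = 24
bd·Var(A) = 4.4·3.25·17 = 243.1
(ad+bc)·Cov[X, A] = (19.6)·1 = 19.6
Cov[Y, V] = 24 + 243.1 + 19.6 = 286.7.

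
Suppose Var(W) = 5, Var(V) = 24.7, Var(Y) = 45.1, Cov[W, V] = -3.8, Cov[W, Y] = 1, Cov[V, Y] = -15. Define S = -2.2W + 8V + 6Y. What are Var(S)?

Var(S) = 1895.96

Var(S) = a²·Var(W) + b²·Var(V) + c²·Var(Y) + 2ab·Cov[W, V] + 2ac·Cov[W, Y] + 2bc·Cov[V, Y], with a = -2.2, b = 8, c = 6.
= 24.2 + 1580.8 + 1623.6 + 133.76 + (-26.4) + (-1440)
= 1895.96.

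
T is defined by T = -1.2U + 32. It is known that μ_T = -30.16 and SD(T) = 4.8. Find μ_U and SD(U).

From T = -1.2U + 32: μ_T = a·μ_U + b, so μ_U = (μ_T − b)/a = (-30.16 − 32)/(-1.2) = 51.8.
SD(T) = |a|·SD(U), so SD(U) = 4.8/|-1.2| = 4.

μ_U = 51.8, SD(U) = 4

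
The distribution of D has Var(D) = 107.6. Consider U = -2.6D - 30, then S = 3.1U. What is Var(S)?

Var(S) = 6990.08336

Var(U) = (-2.6)²·107.6 = 727.376.
Var(S) = 3.1²·727.376 = 6990.08336.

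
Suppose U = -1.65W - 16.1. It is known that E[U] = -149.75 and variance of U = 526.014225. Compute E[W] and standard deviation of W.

E[W] = 81, standard deviation of W = 13.9

From U = -1.65W - 16.1: E[U] = a·E[W] + b, so E[W] = (E[U] − b)/a = (-149.75 − (-16.1))/(-1.65) = 81.
standard deviation of U = √526.014225 = 22.935.
standard deviation of U = |a|·standard deviation of W, so standard deviation of W = 22.935/|-1.65| = 13.9.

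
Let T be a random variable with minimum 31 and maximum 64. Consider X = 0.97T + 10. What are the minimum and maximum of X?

min(X) = 40.07, max(X) = 72.08

a = 0.97 > 0, so min(X) = a·min(T)+b = 0.97·31 + 10 = 40.07 and max(X) = 0.97·64 + 10 = 72.08.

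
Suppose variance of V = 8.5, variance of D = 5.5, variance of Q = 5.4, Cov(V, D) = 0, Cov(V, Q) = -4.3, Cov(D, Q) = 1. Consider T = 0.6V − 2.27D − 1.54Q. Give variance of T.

variance of T = 59.14559

variance of T = a²·variance of V + b²·variance of D + c²·variance of Q + 2ab·Cov(V, D) + 2ac·Cov(V, Q) + 2bc·Cov(D, Q), with a = 0.6, b = -2.27, c = -1.54.
= 3.06 + 28.34095 + 12.80664 + 0 + 7.9464 + 6.9916
= 59.14559.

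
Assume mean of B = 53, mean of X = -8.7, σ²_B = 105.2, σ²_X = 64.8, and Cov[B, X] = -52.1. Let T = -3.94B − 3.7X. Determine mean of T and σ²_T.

mean of T = (-3.94)·mean of B + (-3.7)·mean of X = (-3.94)·53 + (-3.7)·(-8.7) = -176.63.
σ²_T = a²·σ²_B + b²·σ²_X + 2ab·Cov[B, X] with a = -3.94, b = -3.7.
= (-3.94)²·105.2 + (-3.7)²·64.8 + 2·(-3.94)·(-3.7)·(-52.1)
= 1633.08272 + 887.112 + (-1519.0276) = 1001.16712.

mean of T = -176.63, σ²_T = 1001.16712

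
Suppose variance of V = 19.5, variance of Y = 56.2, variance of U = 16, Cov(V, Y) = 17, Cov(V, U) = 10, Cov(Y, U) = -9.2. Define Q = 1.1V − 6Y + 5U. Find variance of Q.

variance of Q = 2884.395

variance of Q = a²·variance of V + b²·variance of Y + c²·variance of U + 2ab·Cov(V, Y) + 2ac·Cov(V, U) + 2bc·Cov(Y, U), with a = 1.1, b = -6, c = 5.
= 23.595 + 2023.2 + 400 + (-224.4) + 110 + 552
= 2884.395.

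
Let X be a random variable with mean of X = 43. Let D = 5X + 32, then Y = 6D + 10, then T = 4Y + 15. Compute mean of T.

mean of D = 5·43 + 32 = 247.
mean of Y = 6·247 + 10 = 1492.
mean of T = 4·1492 + 15 = 5983.

mean of T = 5983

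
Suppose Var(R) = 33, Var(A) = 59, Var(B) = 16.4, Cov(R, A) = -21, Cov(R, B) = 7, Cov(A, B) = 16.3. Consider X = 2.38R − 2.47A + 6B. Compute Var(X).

Var(X) = a²·Var(R) + b²·Var(A) + c²·Var(B) + 2ab·Cov(R, A) + 2ac·Cov(R, B) + 2bc·Cov(A, B), with a = 2.38, b = -2.47, c = 6.
= 186.9252 + 359.9531 + 590.4 + 246.9012 + 199.92 + (-483.132)
= 1100.9675.

Var(X) = 1100.9675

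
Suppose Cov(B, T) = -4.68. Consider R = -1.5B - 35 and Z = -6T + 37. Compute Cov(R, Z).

Cov(R, Z) = a·c·Cov(B, T) = (-1.5)·(-6)·(-4.68) = -42.12. Additive constants drop out.

Cov(R, Z) = -42.12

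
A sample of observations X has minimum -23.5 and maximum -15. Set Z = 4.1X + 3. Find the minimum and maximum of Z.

a = 4.1 > 0, so min(Z) = a·min(X)+b = 4.1·(-23.5) + 3 = -93.35 and max(Z) = 4.1·(-15) + 3 = -58.5.

min(Z) = -93.35, max(Z) = -58.5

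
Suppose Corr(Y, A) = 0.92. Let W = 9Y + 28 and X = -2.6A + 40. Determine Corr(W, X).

Linear rescalings preserve |correlation|; the slopes 9 and -2.6 have opposite signs, so the correlation flips sign: Corr(W, X) = −Corr(Y, A) = -0.92.

Corr(W, X) = -0.92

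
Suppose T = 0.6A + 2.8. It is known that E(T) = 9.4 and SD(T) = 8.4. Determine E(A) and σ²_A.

From T = 0.6A + 2.8: E(T) = a·E(A) + b, so E(A) = (E(T) − b)/a = (9.4 − 2.8)/0.6 = 11.
σ²_T = 8.4² = 70.56.
σ²_T = a²·σ²_A, so σ²_A = 70.56/0.6² = 196.

E(A) = 11, σ²_A = 196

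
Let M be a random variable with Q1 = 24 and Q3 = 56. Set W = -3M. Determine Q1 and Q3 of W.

a = -3 < 0 reverses order: Q1(W) comes from Q3(M), Q3(W) from Q1(M).
Q1(W) = (-3)·56 = -168; Q3(W) = (-3)·24 = -72.

Q1(W) = -168, Q3(W) = -72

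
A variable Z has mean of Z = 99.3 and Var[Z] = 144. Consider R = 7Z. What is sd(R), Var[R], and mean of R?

sd(R) = 84, Var[R] = 7056, mean of R = 695.1

R = 7Z is linear with a = 7, b = 0.
sd(Z) = √144 = 12.
sd(R) = |a|·sd(Z) = |7|·12 = 84.
Var[R] = a²·Var[Z] = 7²·144 = 7056.
mean of R = a·mean of Z + b = 7·99.3 = 695.1.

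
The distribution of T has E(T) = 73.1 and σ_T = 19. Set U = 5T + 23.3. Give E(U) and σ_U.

U = 5T + 23.3 is linear with a = 5, b = 23.3.
E(U) = a·E(T) + b = 5·73.1 + 23.3 = 388.8.
σ_U = |a|·σ_T = |5|·19 = 95.

E(U) = 388.8, σ_U = 95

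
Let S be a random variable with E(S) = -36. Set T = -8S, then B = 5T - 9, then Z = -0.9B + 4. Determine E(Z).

E(Z) = -1283.9

E(T) = (-8)·(-36) = 288.
E(B) = 5·288 + (-9) = 1431.
E(Z) = (-0.9)·1431 + 4 = -1283.9.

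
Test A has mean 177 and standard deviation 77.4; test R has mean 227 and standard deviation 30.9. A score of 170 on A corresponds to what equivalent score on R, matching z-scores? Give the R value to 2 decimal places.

R = 224.21

z = (170 − 177)/77.4 ≈ -0.0904.
R = 227 + z·30.9 = 227 + (170 − 177)·30.9/77.4 ≈ 224.21.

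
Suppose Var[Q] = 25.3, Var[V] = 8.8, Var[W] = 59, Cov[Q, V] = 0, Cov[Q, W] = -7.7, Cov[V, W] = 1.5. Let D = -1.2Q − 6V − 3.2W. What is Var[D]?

Var[D] = 955.856

Var[D] = a²·Var[Q] + b²·Var[V] + c²·Var[W] + 2ab·Cov[Q, V] + 2ac·Cov[Q, W] + 2bc·Cov[V, W], with a = -1.2, b = -6, c = -3.2.
= 36.432 + 316.8 + 604.16 + 0 + (-59.136) + 57.6
= 955.856.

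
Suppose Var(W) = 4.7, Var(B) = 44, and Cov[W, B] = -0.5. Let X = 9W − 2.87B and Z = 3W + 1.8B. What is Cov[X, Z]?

By bilinearity, Cov[X, Z] = ac·Var(W) + bd·Var(B) + (ad+bc)·Cov[W, B], with a=9, b=-2.87, c=3, d=1.8.
ac·Var(W) = 9·3·4.7 = 126.9
bd·Var(B) = (-2.87)·1.8·44 = -227.304
(ad+bc)·Cov[W, B] = (7.59)·(-0.5) = -3.795
Cov[X, Z] = 126.9 + (-227.304) + (-3.795) = -104.199.

Cov[X, Z] = -104.199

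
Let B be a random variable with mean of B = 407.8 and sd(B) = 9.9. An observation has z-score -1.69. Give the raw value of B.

B = 391.069

B = mean of B + z·sd(B) = 407.8 + (-1.69)·9.9 = 391.069.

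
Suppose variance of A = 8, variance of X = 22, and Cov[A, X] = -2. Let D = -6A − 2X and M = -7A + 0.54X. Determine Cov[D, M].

Cov[D, M] = 290.72

By bilinearity, Cov[D, M] = ac·variance of A + bd·variance of X + (ad+bc)·Cov[A, X], with a=-6, b=-2, c=-7, d=0.54.
ac·variance of A = (-6)·(-7)·8 = 336
bd·variance of X = (-2)·0.54·22 = -23.76
(ad+bc)·Cov[A, X] = (10.76)·(-2) = -21.52
Cov[D, M] = 336 + (-23.76) + (-21.52) = 290.72.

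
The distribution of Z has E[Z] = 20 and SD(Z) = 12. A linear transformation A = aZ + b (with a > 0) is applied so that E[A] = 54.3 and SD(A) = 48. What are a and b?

a = 4, b = -25.7

SD(A) = a·SD(Z) (a > 0), so a = 48/12 = 4.
E[A] = a·E[Z] + b, so b = 54.3 − 4·20 = -25.7.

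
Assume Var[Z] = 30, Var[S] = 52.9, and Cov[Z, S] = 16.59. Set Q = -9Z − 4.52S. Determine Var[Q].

Var[Q] = a²·Var[Z] + b²·Var[S] + 2ab·Cov[Z, S] with a = -9, b = -4.52.
= (-9)²·30 + (-4.52)²·52.9 + 2·(-9)·(-4.52)·16.59
= 2430 + 1080.76816 + 1349.7624 = 4860.53056.

Var[Q] = 4860.53056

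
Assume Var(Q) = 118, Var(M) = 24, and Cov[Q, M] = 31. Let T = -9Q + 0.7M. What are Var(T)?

Var(T) = a²·Var(Q) + b²·Var(M) + 2ab·Cov[Q, M] with a = -9, b = 0.7.
= (-9)²·118 + 0.7²·24 + 2·(-9)·0.7·31
= 9558 + 11.76 + (-390.6) = 9179.16.

Var(T) = 9179.16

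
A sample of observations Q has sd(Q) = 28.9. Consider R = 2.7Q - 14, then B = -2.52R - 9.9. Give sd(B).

sd(R) = |2.7|·28.9 = 78.03.
sd(B) = |-2.52|·78.03 = 196.6356.

sd(B) = 196.6356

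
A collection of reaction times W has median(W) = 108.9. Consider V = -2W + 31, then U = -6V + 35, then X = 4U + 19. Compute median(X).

median(V) = (-2)·108.9 + 31 = -186.8.
median(U) = (-6)·(-186.8) + 35 = 1155.8.
median(X) = 4·1155.8 + 19 = 4642.2.

median(X) = 4642.2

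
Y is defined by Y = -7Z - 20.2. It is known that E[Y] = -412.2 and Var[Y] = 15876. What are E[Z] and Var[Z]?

From Y = -7Z - 20.2: E[Y] = a·E[Z] + b, so E[Z] = (E[Y] − b)/a = (-412.2 − (-20.2))/(-7) = 56.
Var[Y] = a²·Var[Z], so Var[Z] = 15876/(-7)² = 324.

E[Z] = 56, Var[Z] = 324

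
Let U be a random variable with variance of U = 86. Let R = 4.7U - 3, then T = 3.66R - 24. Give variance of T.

variance of T = 25448.157144

variance of R = 4.7²·86 = 1899.74.
variance of T = 3.66²·1899.74 = 25448.157144.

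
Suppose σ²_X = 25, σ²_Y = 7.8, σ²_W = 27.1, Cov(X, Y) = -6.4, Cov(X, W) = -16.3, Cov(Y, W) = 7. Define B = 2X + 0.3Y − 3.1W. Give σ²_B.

σ²_B = 542.553

σ²_B = a²·σ²_X + b²·σ²_Y + c²·σ²_W + 2ab·Cov(X, Y) + 2ac·Cov(X, W) + 2bc·Cov(Y, W), with a = 2, b = 0.3, c = -3.1.
= 100 + 0.702 + 260.431 + (-7.68) + 202.12 + (-13.02)
= 542.553.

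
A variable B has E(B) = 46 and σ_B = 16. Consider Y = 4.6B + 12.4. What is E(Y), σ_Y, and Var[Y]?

E(Y) = 224, σ_Y = 73.6, Var[Y] = 5416.96

Y = 4.6B + 12.4 is linear with a = 4.6, b = 12.4.
E(Y) = a·E(B) + b = 4.6·46 + 12.4 = 224.
σ_Y = |a|·σ_B = |4.6|·16 = 73.6.
Var[B] = 16² = 256.
Var[Y] = a²·Var[B] = 4.6²·256 = 5416.96 (the additive constant 12.4 does not affect variance).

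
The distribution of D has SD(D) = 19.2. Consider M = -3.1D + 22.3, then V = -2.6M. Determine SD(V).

SD(V) = 154.752

SD(M) = |-3.1|·19.2 = 59.52.
SD(V) = |-2.6|·59.52 = 154.752.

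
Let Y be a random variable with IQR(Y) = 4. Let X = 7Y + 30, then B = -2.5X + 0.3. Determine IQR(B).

IQR(B) = 70

IQR(X) = |7|·4 = 28.
IQR(B) = |-2.5|·28 = 70.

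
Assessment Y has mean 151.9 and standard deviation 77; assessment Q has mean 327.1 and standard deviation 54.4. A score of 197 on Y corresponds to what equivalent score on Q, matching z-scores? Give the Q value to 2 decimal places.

Q = 358.96

z = (197 − 151.9)/77 ≈ 0.5857.
Q = 327.1 + z·54.4 = 327.1 + (197 − 151.9)·54.4/77 ≈ 358.96.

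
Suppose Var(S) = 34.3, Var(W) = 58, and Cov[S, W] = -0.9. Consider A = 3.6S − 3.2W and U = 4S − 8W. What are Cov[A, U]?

Cov[A, U] = 2016.16

By bilinearity, Cov[A, U] = ac·Var(S) + bd·Var(W) + (ad+bc)·Cov[S, W], with a=3.6, b=-3.2, c=4, d=-8.
ac·Var(S) = 3.6·4·34.3 = 493.92
bd·Var(W) = (-3.2)·(-8)·58 = 1484.8
(ad+bc)·Cov[S, W] = (-41.6)·(-0.9) = 37.44
Cov[A, U] = 493.92 + 1484.8 + 37.44 = 2016.16.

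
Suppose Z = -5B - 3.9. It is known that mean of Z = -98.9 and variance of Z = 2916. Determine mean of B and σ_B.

From Z = -5B - 3.9: mean of Z = a·mean of B + b, so mean of B = (mean of Z − b)/a = (-98.9 − (-3.9))/(-5) = 19.
σ_Z = √2916 = 54.
σ_Z = |a|·σ_B, so σ_B = 54/|-5| = 10.8.

mean of B = 19, σ_B = 10.8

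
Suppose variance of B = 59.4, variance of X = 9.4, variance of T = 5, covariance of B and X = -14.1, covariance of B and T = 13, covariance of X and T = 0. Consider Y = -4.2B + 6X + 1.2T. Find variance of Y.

variance of Y = a²·variance of B + b²·variance of X + c²·variance of T + 2ab·covariance of B and X + 2ac·covariance of B and T + 2bc·covariance of X and T, with a = -4.2, b = 6, c = 1.2.
= 1047.816 + 338.4 + 7.2 + 710.64 + (-131.04) + 0
= 1973.016.

variance of Y = 1973.016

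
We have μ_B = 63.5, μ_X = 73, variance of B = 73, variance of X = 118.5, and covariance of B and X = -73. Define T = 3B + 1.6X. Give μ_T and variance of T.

μ_T = 307.3, variance of T = 259.56

μ_T = 3·μ_B + 1.6·μ_X = 3·63.5 + 1.6·73 = 307.3.
variance of T = a²·variance of B + b²·variance of X + 2ab·covariance of B and X with a = 3, b = 1.6.
= 3²·73 + 1.6²·118.5 + 2·3·1.6·(-73)
= 657 + 303.36 + (-700.8) = 259.56.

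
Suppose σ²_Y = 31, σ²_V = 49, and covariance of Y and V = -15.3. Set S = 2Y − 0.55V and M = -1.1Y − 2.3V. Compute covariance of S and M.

By bilinearity, covariance of S and M = ac·σ²_Y + bd·σ²_V + (ad+bc)·covariance of Y and V, with a=2, b=-0.55, c=-1.1, d=-2.3.
ac·σ²_Y = 2·(-1.1)·31 = -68.2
bd·σ²_V = (-0.55)·(-2.3)·49 = 61.985
(ad+bc)·covariance of Y and V = (-3.995)·(-15.3) = 61.1235
covariance of S and M = -68.2 + 61.985 + 61.1235 = 54.9085.

covariance of S and M = 54.9085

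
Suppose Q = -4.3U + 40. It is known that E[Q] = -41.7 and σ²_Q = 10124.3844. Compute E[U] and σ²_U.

From Q = -4.3U + 40: E[Q] = a·E[U] + b, so E[U] = (E[Q] − b)/a = (-41.7 − 40)/(-4.3) = 19.
σ²_Q = a²·σ²_U, so σ²_U = 10124.3844/(-4.3)² = 547.56.

E[U] = 19, σ²_U = 547.56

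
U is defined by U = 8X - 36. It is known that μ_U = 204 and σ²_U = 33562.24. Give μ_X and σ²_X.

From U = 8X - 36: μ_U = a·μ_X + b, so μ_X = (μ_U − b)/a = (204 − (-36))/8 = 30.
σ²_U = a²·σ²_X, so σ²_X = 33562.24/8² = 524.41.

μ_X = 30, σ²_X = 524.41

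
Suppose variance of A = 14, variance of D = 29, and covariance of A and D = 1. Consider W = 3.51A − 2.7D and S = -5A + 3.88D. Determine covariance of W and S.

covariance of W and S = -522.3852

By bilinearity, covariance of W and S = ac·variance of A + bd·variance of D + (ad+bc)·covariance of A and D, with a=3.51, b=-2.7, c=-5, d=3.88.
ac·variance of A = 3.51·(-5)·14 = -245.7
bd·variance of D = (-2.7)·3.88·29 = -303.804
(ad+bc)·covariance of A and D = (27.1188)·1 = 27.1188
covariance of W and S = -245.7 + (-303.804) + 27.1188 = -522.3852.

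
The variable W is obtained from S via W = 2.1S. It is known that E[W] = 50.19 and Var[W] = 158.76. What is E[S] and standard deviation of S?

E[S] = 23.9, standard deviation of S = 6

From W = 2.1S: E[W] = a·E[S] + b, so E[S] = (E[W] − b)/a = (50.19 − 0)/2.1 = 23.9.
standard deviation of W = √158.76 = 12.6.
standard deviation of W = |a|·standard deviation of S, so standard deviation of S = 12.6/|2.1| = 6.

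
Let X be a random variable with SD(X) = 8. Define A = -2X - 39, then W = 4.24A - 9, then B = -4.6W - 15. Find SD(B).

SD(B) = 312.064

SD(A) = |-2|·8 = 16.
SD(W) = |4.24|·16 = 67.84.
SD(B) = |-4.6|·67.84 = 312.064.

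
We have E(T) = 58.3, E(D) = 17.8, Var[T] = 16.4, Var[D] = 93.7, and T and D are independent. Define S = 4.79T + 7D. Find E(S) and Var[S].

E(S) = 403.857, Var[S] = 4967.58324

E(S) = 4.79·E(T) + 7·E(D) = 4.79·58.3 + 7·17.8 = 403.857.
Var[S] = a²·Var[T] + b²·Var[D] + 2ab·Cov[T, D] with a = 4.79, b = 7.
Independence gives Cov[T, D] = 0.
= 4.79²·16.4 + 7²·93.7 + 2·4.79·7·0
= 376.28324 + 4591.3 + 0 = 4967.58324.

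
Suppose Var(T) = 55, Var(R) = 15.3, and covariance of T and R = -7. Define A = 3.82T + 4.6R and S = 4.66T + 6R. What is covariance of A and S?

covariance of A and S = 1090.854

By bilinearity, covariance of A and S = ac·Var(T) + bd·Var(R) + (ad+bc)·covariance of T and R, with a=3.82, b=4.6, c=4.66, d=6.
ac·Var(T) = 3.82·4.66·55 = 979.066
bd·Var(R) = 4.6·6·15.3 = 422.28
(ad+bc)·covariance of T and R = (44.356)·(-7) = -310.492
covariance of A and S = 979.066 + 422.28 + (-310.492) = 1090.854.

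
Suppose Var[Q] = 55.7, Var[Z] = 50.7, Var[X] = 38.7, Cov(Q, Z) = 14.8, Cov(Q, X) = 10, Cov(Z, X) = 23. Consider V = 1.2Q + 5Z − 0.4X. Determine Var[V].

Var[V] = a²·Var[Q] + b²·Var[Z] + c²·Var[X] + 2ab·Cov(Q, Z) + 2ac·Cov(Q, X) + 2bc·Cov(Z, X), with a = 1.2, b = 5, c = -0.4.
= 80.208 + 1267.5 + 6.192 + 177.6 + (-9.6) + (-92)
= 1429.9.

Var[V] = 1429.9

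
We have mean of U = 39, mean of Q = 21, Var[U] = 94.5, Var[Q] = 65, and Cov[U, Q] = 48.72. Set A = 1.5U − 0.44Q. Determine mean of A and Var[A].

mean of A = 49.26, Var[A] = 160.8986

mean of A = 1.5·mean of U + (-0.44)·mean of Q = 1.5·39 + (-0.44)·21 = 49.26.
Var[A] = a²·Var[U] + b²·Var[Q] + 2ab·Cov[U, Q] with a = 1.5, b = -0.44.
= 1.5²·94.5 + (-0.44)²·65 + 2·1.5·(-0.44)·48.72
= 212.625 + 12.584 + (-64.3104) = 160.8986.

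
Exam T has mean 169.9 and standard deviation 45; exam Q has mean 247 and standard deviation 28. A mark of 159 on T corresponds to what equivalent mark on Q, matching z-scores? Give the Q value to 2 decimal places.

Q = 240.22

z = (159 − 169.9)/45 ≈ -0.2422.
Q = 247 + z·28 = 247 + (159 − 169.9)·28/45 ≈ 240.22.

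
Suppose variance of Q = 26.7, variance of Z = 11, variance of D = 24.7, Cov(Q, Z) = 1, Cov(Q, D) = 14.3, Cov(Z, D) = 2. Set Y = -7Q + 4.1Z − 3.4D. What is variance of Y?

variance of Y = a²·variance of Q + b²·variance of Z + c²·variance of D + 2ab·Cov(Q, Z) + 2ac·Cov(Q, D) + 2bc·Cov(Z, D), with a = -7, b = 4.1, c = -3.4.
= 1308.3 + 184.91 + 285.532 + (-57.4) + 680.68 + (-55.76)
= 2346.262.

variance of Y = 2346.262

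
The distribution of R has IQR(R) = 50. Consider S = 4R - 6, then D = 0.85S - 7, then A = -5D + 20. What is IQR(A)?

IQR(S) = |4|·50 = 200.
IQR(D) = |0.85|·200 = 170.
IQR(A) = |-5|·170 = 850.

IQR(A) = 850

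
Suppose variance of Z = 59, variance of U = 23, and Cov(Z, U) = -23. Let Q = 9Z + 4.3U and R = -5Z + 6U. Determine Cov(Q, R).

Cov(Q, R) = -2809.1

By bilinearity, Cov(Q, R) = ac·variance of Z + bd·variance of U + (ad+bc)·Cov(Z, U), with a=9, b=4.3, c=-5, d=6.
ac·variance of Z = 9·(-5)·59 = -2655
bd·variance of U = 4.3·6·23 = 593.4
(ad+bc)·Cov(Z, U) = (32.5)·(-23) = -747.5
Cov(Q, R) = -2655 + 593.4 + (-747.5) = -2809.1.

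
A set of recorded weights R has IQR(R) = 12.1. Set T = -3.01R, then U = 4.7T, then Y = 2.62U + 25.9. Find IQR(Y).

IQR(Y) = 448.488194

IQR(T) = |-3.01|·12.1 = 36.421.
IQR(U) = |4.7|·36.421 = 171.1787.
IQR(Y) = |2.62|·171.1787 = 448.488194.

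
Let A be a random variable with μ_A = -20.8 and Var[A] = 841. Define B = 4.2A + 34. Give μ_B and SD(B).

B = 4.2A + 34 is linear with a = 4.2, b = 34.
μ_B = a·μ_A + b = 4.2·(-20.8) + 34 = -53.36.
SD(A) = √841 = 29.
SD(B) = |a|·SD(A) = |4.2|·29 = 121.8.

μ_B = -53.36, SD(B) = 121.8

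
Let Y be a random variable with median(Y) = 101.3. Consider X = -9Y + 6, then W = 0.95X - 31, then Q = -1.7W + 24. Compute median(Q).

median(Q) = 1539.4055

median(X) = (-9)·101.3 + 6 = -905.7.
median(W) = 0.95·(-905.7) + (-31) = -891.415.
median(Q) = (-1.7)·(-891.415) + 24 = 1539.4055.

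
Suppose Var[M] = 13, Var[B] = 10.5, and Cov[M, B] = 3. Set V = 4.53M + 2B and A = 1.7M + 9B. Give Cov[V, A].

By bilinearity, Cov[V, A] = ac·Var[M] + bd·Var[B] + (ad+bc)·Cov[M, B], with a=4.53, b=2, c=1.7, d=9.
ac·Var[M] = 4.53·1.7·13 = 100.113
bd·Var[B] = 2·9·10.5 = 189
(ad+bc)·Cov[M, B] = (44.17)·3 = 132.51
Cov[V, A] = 100.113 + 189 + 132.51 = 421.623.

Cov[V, A] = 421.623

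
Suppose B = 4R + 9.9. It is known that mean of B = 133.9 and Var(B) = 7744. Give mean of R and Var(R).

From B = 4R + 9.9: mean of B = a·mean of R + b, so mean of R = (mean of B − b)/a = (133.9 − 9.9)/4 = 31.
Var(B) = a²·Var(R), so Var(R) = 7744/4² = 484.

mean of R = 31, Var(R) = 484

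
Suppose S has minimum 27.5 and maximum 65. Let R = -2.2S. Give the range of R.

Range(R) = 82.5

Range of S = 65 − 27.5 = 37.5.
Range(R) = |a|·Range(S) = |-2.2|·37.5 = 82.5.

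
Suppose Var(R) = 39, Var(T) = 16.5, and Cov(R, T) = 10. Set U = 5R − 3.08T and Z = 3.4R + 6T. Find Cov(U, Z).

By bilinearity, Cov(U, Z) = ac·Var(R) + bd·Var(T) + (ad+bc)·Cov(R, T), with a=5, b=-3.08, c=3.4, d=6.
ac·Var(R) = 5·3.4·39 = 663
bd·Var(T) = (-3.08)·6·16.5 = -304.92
(ad+bc)·Cov(R, T) = (19.528)·10 = 195.28
Cov(U, Z) = 663 + (-304.92) + 195.28 = 553.36.

Cov(U, Z) = 553.36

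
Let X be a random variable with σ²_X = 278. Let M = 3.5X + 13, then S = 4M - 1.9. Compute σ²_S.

σ²_S = 54488

σ²_M = 3.5²·278 = 3405.5.
σ²_S = 4²·3405.5 = 54488.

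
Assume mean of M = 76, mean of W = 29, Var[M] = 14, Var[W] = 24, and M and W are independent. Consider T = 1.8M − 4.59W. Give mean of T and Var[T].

mean of T = 3.69, Var[T] = 550.9944

mean of T = 1.8·mean of M + (-4.59)·mean of W = 1.8·76 + (-4.59)·29 = 3.69.
Var[T] = a²·Var[M] + b²·Var[W] + 2ab·covariance of M and W with a = 1.8, b = -4.59.
Independence gives covariance of M and W = 0.
= 1.8²·14 + (-4.59)²·24 + 2·1.8·(-4.59)·0
= 45.36 + 505.6344 + 0 = 550.9944.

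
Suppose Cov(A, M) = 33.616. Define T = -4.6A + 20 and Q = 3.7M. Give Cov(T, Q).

Cov(T, Q) = a·c·Cov(A, M) = (-4.6)·3.7·33.616 = -572.14432. Additive constants drop out.

Cov(T, Q) = -572.14432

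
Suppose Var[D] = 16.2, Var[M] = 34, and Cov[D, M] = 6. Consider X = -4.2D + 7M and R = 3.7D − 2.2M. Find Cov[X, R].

Cov[X, R] = -564.508

By bilinearity, Cov[X, R] = ac·Var[D] + bd·Var[M] + (ad+bc)·Cov[D, M], with a=-4.2, b=7, c=3.7, d=-2.2.
ac·Var[D] = (-4.2)·3.7·16.2 = -251.748
bd·Var[M] = 7·(-2.2)·34 = -523.6
(ad+bc)·Cov[D, M] = (35.14)·6 = 210.84
Cov[X, R] = -251.748 + (-523.6) + 210.84 = -564.508.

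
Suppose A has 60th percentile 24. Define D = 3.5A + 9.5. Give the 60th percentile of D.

60th percentile of D = 93.5

Since a = 3.5 > 0 the transformation is increasing, so the 60th percentile of D = a·(P_{60} of A) + b = 3.5·24 + 9.5 = 93.5.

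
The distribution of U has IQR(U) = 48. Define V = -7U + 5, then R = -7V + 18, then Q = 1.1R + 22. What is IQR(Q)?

IQR(Q) = 2587.2

IQR(V) = |-7|·48 = 336.
IQR(R) = |-7|·336 = 2352.
IQR(Q) = |1.1|·2352 = 2587.2.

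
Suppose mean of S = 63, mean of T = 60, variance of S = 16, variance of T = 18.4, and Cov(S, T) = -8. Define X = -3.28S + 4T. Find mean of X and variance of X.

mean of X = 33.36, variance of X = 676.4544

mean of X = (-3.28)·mean of S + 4·mean of T = (-3.28)·63 + 4·60 = 33.36.
variance of X = a²·variance of S + b²·variance of T + 2ab·Cov(S, T) with a = -3.28, b = 4.
= (-3.28)²·16 + 4²·18.4 + 2·(-3.28)·4·(-8)
= 172.1344 + 294.4 + 209.92 = 676.4544.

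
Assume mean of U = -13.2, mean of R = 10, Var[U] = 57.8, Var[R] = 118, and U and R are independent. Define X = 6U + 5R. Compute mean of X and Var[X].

mean of X = 6·mean of U + 5·mean of R = 6·(-13.2) + 5·10 = -29.2.
Var[X] = a²·Var[U] + b²·Var[R] + 2ab·Cov[U, R] with a = 6, b = 5.
Independence gives Cov[U, R] = 0.
= 6²·57.8 + 5²·118 + 2·6·5·0
= 2080.8 + 2950 + 0 = 5030.8.

mean of X = -29.2, Var[X] = 5030.8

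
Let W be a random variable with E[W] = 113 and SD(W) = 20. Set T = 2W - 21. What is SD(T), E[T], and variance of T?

T = 2W - 21 is linear with a = 2, b = -21.
SD(T) = |a|·SD(W) = |2|·20 = 40.
E[T] = a·E[W] + b = 2·113 + (-21) = 205.
variance of W = 20² = 400.
variance of T = a²·variance of W = 2²·400 = 1600 (the additive constant -21 does not affect variance).

SD(T) = 40, E[T] = 205, variance of T = 1600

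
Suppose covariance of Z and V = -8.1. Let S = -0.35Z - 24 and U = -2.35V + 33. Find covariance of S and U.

covariance of S and U = -6.66225

covariance of S and U = a·c·covariance of Z and V = (-0.35)·(-2.35)·(-8.1) = -6.66225. Additive constants drop out.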